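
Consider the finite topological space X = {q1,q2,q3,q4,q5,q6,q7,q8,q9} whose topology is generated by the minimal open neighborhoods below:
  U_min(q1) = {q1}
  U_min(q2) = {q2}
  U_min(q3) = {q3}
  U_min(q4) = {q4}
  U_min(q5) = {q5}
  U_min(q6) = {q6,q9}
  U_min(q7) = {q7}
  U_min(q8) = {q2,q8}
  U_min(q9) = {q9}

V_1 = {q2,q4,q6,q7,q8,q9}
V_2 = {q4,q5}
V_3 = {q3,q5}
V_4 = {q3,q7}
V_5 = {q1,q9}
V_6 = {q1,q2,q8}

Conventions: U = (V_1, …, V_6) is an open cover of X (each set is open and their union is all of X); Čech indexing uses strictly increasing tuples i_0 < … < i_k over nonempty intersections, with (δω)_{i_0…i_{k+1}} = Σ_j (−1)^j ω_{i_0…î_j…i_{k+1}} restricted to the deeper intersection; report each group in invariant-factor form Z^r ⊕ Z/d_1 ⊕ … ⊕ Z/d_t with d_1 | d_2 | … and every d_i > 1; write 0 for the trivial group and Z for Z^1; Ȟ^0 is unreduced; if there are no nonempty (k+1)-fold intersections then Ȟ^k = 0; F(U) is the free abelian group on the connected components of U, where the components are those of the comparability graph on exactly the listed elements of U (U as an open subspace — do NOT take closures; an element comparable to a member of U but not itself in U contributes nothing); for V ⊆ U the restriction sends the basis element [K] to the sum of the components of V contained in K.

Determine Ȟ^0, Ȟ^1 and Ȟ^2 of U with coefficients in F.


nerve simplices:
  V12={q4} V14={q7} V15={q9} V16={q2,q8} V23={q5} V34={q3} V56={q1}
components per intersection:
  V1: {q2,q8} {q4} {q6,q9} {q7}
  V2: {q4} {q5}
  V3: {q3} {q5}
  V4: {q3} {q7}
  V5: {q1} {q9}
  V6: {q1} {q2,q8}
  V12: {q4}
  V14: {q7}
  V15: {q9}
  V16: {q2,q8}
  V23: {q5}
  V34: {q3}
  V56: {q1}
C dims 14,7; δ0: rk 7, SNF 1^7
degree 0: 14−7−0 = 7 → Ȟ^0 ≅ Z^7
degree 1: 7−0−7 = 0 → Ȟ^1 ≅ 0
degree 2: 0−0−0 = 0 → Ȟ^2 ≅ 0

Ȟ^0(U;F) ≅ Z^7, Ȟ^1(U;F) ≅ 0 and Ȟ^2(U;F) ≅ 0


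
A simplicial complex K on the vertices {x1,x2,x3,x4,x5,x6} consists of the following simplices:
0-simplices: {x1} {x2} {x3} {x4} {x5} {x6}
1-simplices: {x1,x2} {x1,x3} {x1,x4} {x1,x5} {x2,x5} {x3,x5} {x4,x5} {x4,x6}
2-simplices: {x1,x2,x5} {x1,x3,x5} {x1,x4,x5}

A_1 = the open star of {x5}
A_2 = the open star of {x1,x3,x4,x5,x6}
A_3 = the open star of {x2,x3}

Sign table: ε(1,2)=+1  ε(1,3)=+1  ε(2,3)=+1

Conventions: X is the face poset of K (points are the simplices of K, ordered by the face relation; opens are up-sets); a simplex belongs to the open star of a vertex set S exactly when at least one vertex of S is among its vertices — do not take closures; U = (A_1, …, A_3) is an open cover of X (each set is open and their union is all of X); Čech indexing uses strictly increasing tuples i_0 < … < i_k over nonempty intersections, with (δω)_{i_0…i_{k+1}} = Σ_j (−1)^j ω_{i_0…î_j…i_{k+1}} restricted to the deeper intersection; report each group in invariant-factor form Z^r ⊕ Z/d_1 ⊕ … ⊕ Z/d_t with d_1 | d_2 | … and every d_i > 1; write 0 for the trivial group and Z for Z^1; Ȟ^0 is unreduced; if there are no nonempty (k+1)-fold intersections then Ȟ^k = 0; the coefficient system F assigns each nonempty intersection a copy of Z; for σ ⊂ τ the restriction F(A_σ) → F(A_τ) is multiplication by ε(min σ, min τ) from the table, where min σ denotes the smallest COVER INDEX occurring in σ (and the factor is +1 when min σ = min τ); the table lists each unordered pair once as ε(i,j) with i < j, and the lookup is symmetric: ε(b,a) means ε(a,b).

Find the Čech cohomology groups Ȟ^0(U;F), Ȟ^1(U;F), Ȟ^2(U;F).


nonempty intersections:
  A1={{x5},{x1,x5},{x2,x5},{x3,x5},{x4,x5},{x1,x2,x5},{x1,x3,x5},{x1,x4,x5}} A2={{x1},{x3},{x4},{x5},{x6},{x1,x2},{x1,x3},{x1,x4},{x1,x5},{x2,x5},{x3,x5},{x4,x5},{x4,x6},{x1,x2,x5},{x1,x3,x5},{x1,x4,x5}} A3={{x2},{x3},{x1,x2},{x1,x3},{x2,x5},{x3,x5},{x1,x2,x5},{x1,x3,x5}}
  A12={{x5},{x1,x5},{x2,x5},{x3,x5},{x4,x5},{x1,x2,x5},{x1,x3,x5},{x1,x4,x5}} A13={{x2,x5},{x3,x5},{x1,x2,x5},{x1,x3,x5}} A23={{x3},{x1,x2},{x1,x3},{x2,x5},{x3,x5},{x1,x2,x5},{x1,x3,x5}}
  A123={{x2,x5},{x3,x5},{x1,x2,x5},{x1,x3,x5}}
C dims 3,3,1; δ0: rk 2, SNF 1^2; δ1: rk 1, SNF 1^1
Ȟ^0: (3−2)−0=1 ⇒ Z
Ȟ^1: (3−1)−2=0 ⇒ 0
Ȟ^2: (1−0)−1=0 ⇒ 0

Ȟ^0(U;F) ≅ Z, Ȟ^1(U;F) ≅ 0, Ȟ^2(U;F) ≅ 0


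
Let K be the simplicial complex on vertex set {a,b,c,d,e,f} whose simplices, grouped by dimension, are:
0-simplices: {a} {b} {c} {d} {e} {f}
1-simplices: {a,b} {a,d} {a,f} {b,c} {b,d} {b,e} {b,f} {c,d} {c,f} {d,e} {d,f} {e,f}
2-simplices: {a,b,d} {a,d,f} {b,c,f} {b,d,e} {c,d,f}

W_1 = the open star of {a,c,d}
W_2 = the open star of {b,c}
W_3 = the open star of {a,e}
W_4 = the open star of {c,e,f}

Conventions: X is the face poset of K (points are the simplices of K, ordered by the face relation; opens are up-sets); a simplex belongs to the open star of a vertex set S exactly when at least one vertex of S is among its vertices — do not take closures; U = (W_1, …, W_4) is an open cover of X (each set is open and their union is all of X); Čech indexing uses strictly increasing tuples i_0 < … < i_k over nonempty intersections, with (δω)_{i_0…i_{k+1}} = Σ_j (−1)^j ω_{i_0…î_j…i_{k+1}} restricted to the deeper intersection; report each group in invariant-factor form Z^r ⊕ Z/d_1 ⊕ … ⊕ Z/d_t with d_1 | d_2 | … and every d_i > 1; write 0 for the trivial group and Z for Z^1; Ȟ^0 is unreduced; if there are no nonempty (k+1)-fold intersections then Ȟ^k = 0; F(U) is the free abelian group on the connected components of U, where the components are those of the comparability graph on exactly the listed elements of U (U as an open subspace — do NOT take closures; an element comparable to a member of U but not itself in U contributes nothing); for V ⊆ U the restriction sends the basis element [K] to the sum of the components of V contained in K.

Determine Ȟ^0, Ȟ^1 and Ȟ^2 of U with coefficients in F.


nerve simplices:
  W1={{a},{c},{d},{a,b},{a,d},{a,f},{b,c},{b,d},{c,d},{c,f},{d,e},{d,f},{a,b,d},{a,d,f},{b,c,f},{b,d,e},{c,d,f}} W2={{b},{c},{a,b},{b,c},{b,d},{b,e},{b,f},{c,d},{c,f},{a,b,d},{b,c,f},{b,d,e},{c,d,f}} W3={{a},{e},{a,b},{a,d},{a,f},{b,e},{d,e},{e,f},{a,b,d},{a,d,f},{b,d,e}} W4={{c},{e},{f},{a,f},{b,c},{b,e},{b,f},{c,d},{c,f},{d,e},{d,f},{e,f},{a,d,f},{b,c,f},{b,d,e},{c,d,f}}
  W12={{c},{a,b},{b,c},{b,d},{c,d},{c,f},{a,b,d},{b,c,f},{b,d,e},{c,d,f}} W13={{a},{a,b},{a,d},{a,f},{d,e},{a,b,d},{a,d,f},{b,d,e}} W14={{c},{a,f},{b,c},{c,d},{c,f},{d,e},{d,f},{a,d,f},{b,c,f},{b,d,e},{c,d,f}} W23={{a,b},{b,e},{a,b,d},{b,d,e}} W24={{c},{b,c},{b,e},{b,f},{c,d},{c,f},{b,c,f},{b,d,e},{c,d,f}} W34={{e},{a,f},{b,e},{d,e},{e,f},{a,d,f},{b,d,e}}
  W123={{a,b},{a,b,d},{b,d,e}} W124={{c},{b,c},{c,d},{c,f},{b,c,f},{b,d,e},{c,d,f}} W134={{a,f},{d,e},{a,d,f},{b,d,e}} W234={{b,e},{b,d,e}}
  W1234={{b,d,e}}
components per intersection:
  W1: {{a},{c},{d},{a,b},{a,d},{a,f},{b,c},{b,d},{c,d},{c,f},{d,e},{d,f},{a,b,d},{a,d,f},{b,c,f},{b,d,e},{c,d,f}}
  W2: {{b},{c},{a,b},{b,c},{b,d},{b,e},{b,f},{c,d},{c,f},{a,b,d},{b,c,f},{b,d,e},{c,d,f}}
  W3: {{a},{a,b},{a,d},{a,f},{a,b,d},{a,d,f}} {{e},{b,e},{d,e},{e,f},{b,d,e}}
  W4: {{c},{e},{f},{a,f},{b,c},{b,e},{b,f},{c,d},{c,f},{d,e},{d,f},{e,f},{a,d,f},{b,c,f},{b,d,e},{c,d,f}}
  W12: {{c},{b,c},{c,d},{c,f},{b,c,f},{c,d,f}} {{a,b},{b,d},{a,b,d},{b,d,e}}
  W13: {{a},{a,b},{a,d},{a,f},{a,b,d},{a,d,f}} {{d,e},{b,d,e}}
  W14: {{c},{a,f},{b,c},{c,d},{c,f},{d,f},{a,d,f},{b,c,f},{c,d,f}} {{d,e},{b,d,e}}
  W23: {{a,b},{a,b,d}} {{b,e},{b,d,e}}
  W24: {{c},{b,c},{b,f},{c,d},{c,f},{b,c,f},{c,d,f}} {{b,e},{b,d,e}}
  W34: {{e},{b,e},{d,e},{e,f},{b,d,e}} {{a,f},{a,d,f}}
  W123: {{a,b},{a,b,d}} {{b,d,e}}
  W124: {{c},{b,c},{c,d},{c,f},{b,c,f},{c,d,f}} {{b,d,e}}
  W134: {{a,f},{a,d,f}} {{d,e},{b,d,e}}
  W234: {{b,e},{b,d,e}}
  W1234: {{b,d,e}}
C dims 5,12,7,1; δ0: rk 4, SNF 1^4; δ1: rk 6, SNF 1^6; δ2: rk 1, SNF 1^1
degree 0: 5−4−0 = 1 → Ȟ^0 ≅ Z
degree 1: 12−6−4 = 2 → Ȟ^1 ≅ Z^2
degree 2: 7−1−6 = 0 → Ȟ^2 ≅ 0

Ȟ^0 = Z, Ȟ^1 = Z^2 and Ȟ^2 = 0


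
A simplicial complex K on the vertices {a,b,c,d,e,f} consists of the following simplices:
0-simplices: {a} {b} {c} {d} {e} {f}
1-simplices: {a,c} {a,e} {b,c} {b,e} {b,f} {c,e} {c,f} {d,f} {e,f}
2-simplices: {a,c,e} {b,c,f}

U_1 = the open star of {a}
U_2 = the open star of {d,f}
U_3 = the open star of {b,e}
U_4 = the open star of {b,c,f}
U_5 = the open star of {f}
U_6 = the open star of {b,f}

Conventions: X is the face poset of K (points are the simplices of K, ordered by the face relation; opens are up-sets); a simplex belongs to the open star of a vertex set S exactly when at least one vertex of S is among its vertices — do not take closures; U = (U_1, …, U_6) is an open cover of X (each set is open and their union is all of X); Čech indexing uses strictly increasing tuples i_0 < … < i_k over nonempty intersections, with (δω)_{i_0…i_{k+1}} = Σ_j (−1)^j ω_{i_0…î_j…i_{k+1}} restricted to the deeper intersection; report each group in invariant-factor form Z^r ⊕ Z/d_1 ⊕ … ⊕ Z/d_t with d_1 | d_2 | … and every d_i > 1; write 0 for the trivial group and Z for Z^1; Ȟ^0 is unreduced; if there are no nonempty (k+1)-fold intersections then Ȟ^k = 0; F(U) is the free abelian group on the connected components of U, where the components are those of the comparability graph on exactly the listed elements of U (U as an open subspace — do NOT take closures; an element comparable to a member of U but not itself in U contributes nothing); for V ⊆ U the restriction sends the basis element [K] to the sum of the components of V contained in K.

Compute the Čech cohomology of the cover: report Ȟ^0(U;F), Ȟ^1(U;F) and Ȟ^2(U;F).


nerve simplices:
  U1={{a},{a,c},{a,e},{a,c,e}} U2={{d},{f},{b,f},{c,f},{d,f},{e,f},{b,c,f}} U3={{b},{e},{a,e},{b,c},{b,e},{b,f},{c,e},{e,f},{a,c,e},{b,c,f}} U4={{b},{c},{f},{a,c},{b,c},{b,e},{b,f},{c,e},{c,f},{d,f},{e,f},{a,c,e},{b,c,f}} U5={{f},{b,f},{c,f},{d,f},{e,f},{b,c,f}} U6={{b},{f},{b,c},{b,e},{b,f},{c,f},{d,f},{e,f},{b,c,f}}
  U13={{a,e},{a,c,e}} U14={{a,c},{a,c,e}} U23={{b,f},{e,f},{b,c,f}} U24={{f},{b,f},{c,f},{d,f},{e,f},{b,c,f}} U25={{f},{b,f},{c,f},{d,f},{e,f},{b,c,f}} U26={{f},{b,f},{c,f},{d,f},{e,f},{b,c,f}} U34={{b},{b,c},{b,e},{b,f},{c,e},{e,f},{a,c,e},{b,c,f}} U35={{b,f},{e,f},{b,c,f}} U36={{b},{b,c},{b,e},{b,f},{e,f},{b,c,f}} U45={{f},{b,f},{c,f},{d,f},{e,f},{b,c,f}} U46={{b},{f},{b,c},{b,e},{b,f},{c,f},{d,f},{e,f},{b,c,f}} U56={{f},{b,f},{c,f},{d,f},{e,f},{b,c,f}}
  U134={{a,c,e}} U234={{b,f},{e,f},{b,c,f}} U235={{b,f},{e,f},{b,c,f}} U236={{b,f},{e,f},{b,c,f}} U245={{f},{b,f},{c,f},{d,f},{e,f},{b,c,f}} U246={{f},{b,f},{c,f},{d,f},{e,f},{b,c,f}} U256={{f},{b,f},{c,f},{d,f},{e,f},{b,c,f}} U345={{b,f},{e,f},{b,c,f}} U346={{b},{b,c},{b,e},{b,f},{e,f},{b,c,f}} U356={{b,f},{e,f},{b,c,f}} U456={{f},{b,f},{c,f},{d,f},{e,f},{b,c,f}}
  U2345={{b,f},{e,f},{b,c,f}} U2346={{b,f},{e,f},{b,c,f}} U2356={{b,f},{e,f},{b,c,f}} U2456={{f},{b,f},{c,f},{d,f},{e,f},{b,c,f}} U3456={{b,f},{e,f},{b,c,f}}
  U23456={{b,f},{e,f},{b,c,f}}
components per intersection:
  U1: {{a},{a,c},{a,e},{a,c,e}}
  U2: {{d},{f},{b,f},{c,f},{d,f},{e,f},{b,c,f}}
  U3: {{b},{e},{a,e},{b,c},{b,e},{b,f},{c,e},{e,f},{a,c,e},{b,c,f}}
  U4: {{b},{c},{f},{a,c},{b,c},{b,e},{b,f},{c,e},{c,f},{d,f},{e,f},{a,c,e},{b,c,f}}
  U5: {{f},{b,f},{c,f},{d,f},{e,f},{b,c,f}}
  U6: {{b},{f},{b,c},{b,e},{b,f},{c,f},{d,f},{e,f},{b,c,f}}
  U13: {{a,e},{a,c,e}}
  U14: {{a,c},{a,c,e}}
  U23: {{b,f},{b,c,f}} {{e,f}}
  U24: {{f},{b,f},{c,f},{d,f},{e,f},{b,c,f}}
  U25: {{f},{b,f},{c,f},{d,f},{e,f},{b,c,f}}
  U26: {{f},{b,f},{c,f},{d,f},{e,f},{b,c,f}}
  U34: {{b},{b,c},{b,e},{b,f},{b,c,f}} {{c,e},{a,c,e}} {{e,f}}
  U35: {{b,f},{b,c,f}} {{e,f}}
  U36: {{b},{b,c},{b,e},{b,f},{b,c,f}} {{e,f}}
  U45: {{f},{b,f},{c,f},{d,f},{e,f},{b,c,f}}
  U46: {{b},{f},{b,c},{b,e},{b,f},{c,f},{d,f},{e,f},{b,c,f}}
  U56: {{f},{b,f},{c,f},{d,f},{e,f},{b,c,f}}
  U134: {{a,c,e}}
  U234: {{b,f},{b,c,f}} {{e,f}}
  U235: {{b,f},{b,c,f}} {{e,f}}
  U236: {{b,f},{b,c,f}} {{e,f}}
  U245: {{f},{b,f},{c,f},{d,f},{e,f},{b,c,f}}
  U246: {{f},{b,f},{c,f},{d,f},{e,f},{b,c,f}}
  U256: {{f},{b,f},{c,f},{d,f},{e,f},{b,c,f}}
  U345: {{b,f},{b,c,f}} {{e,f}}
  U346: {{b},{b,c},{b,e},{b,f},{b,c,f}} {{e,f}}
  U356: {{b,f},{b,c,f}} {{e,f}}
  U456: {{f},{b,f},{c,f},{d,f},{e,f},{b,c,f}}
  U2345: {{b,f},{b,c,f}} {{e,f}}
  U2346: {{b,f},{b,c,f}} {{e,f}}
  U2356: {{b,f},{b,c,f}} {{e,f}}
  U2456: {{f},{b,f},{c,f},{d,f},{e,f},{b,c,f}}
  U3456: {{b,f},{b,c,f}} {{e,f}}
  U23456: {{b,f},{b,c,f}} {{e,f}}
C dims 6,17,17,9; δ0: rk 5, SNF 1^5; δ1: rk 10, SNF 1^10; δ2: rk 7, SNF 1^7
degree 0: 6−5−0 = 1 → Ȟ^0 ≅ Z
degree 1: 17−10−5 = 2 → Ȟ^1 ≅ Z^2
degree 2: 17−7−10 = 0 → Ȟ^2 ≅ 0

Ȟ^0 ≅ Z,  Ȟ^1 ≅ Z^2,  Ȟ^2 ≅ 0


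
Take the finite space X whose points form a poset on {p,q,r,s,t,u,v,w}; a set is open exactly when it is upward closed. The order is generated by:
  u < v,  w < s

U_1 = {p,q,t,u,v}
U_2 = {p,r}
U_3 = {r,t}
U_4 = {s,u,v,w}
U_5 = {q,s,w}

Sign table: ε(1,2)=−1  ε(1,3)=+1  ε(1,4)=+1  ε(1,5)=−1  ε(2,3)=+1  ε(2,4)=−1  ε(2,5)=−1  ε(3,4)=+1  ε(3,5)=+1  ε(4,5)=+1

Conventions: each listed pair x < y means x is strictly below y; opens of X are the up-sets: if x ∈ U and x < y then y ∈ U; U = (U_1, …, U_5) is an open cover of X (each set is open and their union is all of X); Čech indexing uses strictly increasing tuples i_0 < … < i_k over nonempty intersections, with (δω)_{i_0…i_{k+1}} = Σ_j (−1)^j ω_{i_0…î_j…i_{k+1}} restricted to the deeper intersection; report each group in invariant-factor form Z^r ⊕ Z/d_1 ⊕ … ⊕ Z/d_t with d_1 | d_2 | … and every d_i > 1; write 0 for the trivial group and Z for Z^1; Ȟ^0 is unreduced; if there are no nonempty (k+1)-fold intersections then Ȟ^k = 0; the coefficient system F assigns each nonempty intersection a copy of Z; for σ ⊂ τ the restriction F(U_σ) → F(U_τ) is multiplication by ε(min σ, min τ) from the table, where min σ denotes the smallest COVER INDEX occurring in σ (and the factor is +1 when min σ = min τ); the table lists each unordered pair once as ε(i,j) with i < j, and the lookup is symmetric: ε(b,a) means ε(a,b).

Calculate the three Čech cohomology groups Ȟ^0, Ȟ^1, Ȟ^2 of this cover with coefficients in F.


Ȟ^0(U;F) ≅ 0, Ȟ^1(U;F) ≅ Z ⊕ Z/2, Ȟ^2(U;F) ≅ 0

nerve simplices:
  U12={p} U13={t} U14={u,v} U15={q} U23={r} U45={s,w}
C dims 5,6; δ0: rk 5, SNF 1^4·2
degree 0: 5−5−0 = 0 → Ȟ^0 ≅ 0
degree 1: 6−0−5 = 1 plus torsion [2] → Ȟ^1 ≅ Z ⊕ Z/2
degree 2: 0−0−0 = 0 → Ȟ^2 ≅ 0


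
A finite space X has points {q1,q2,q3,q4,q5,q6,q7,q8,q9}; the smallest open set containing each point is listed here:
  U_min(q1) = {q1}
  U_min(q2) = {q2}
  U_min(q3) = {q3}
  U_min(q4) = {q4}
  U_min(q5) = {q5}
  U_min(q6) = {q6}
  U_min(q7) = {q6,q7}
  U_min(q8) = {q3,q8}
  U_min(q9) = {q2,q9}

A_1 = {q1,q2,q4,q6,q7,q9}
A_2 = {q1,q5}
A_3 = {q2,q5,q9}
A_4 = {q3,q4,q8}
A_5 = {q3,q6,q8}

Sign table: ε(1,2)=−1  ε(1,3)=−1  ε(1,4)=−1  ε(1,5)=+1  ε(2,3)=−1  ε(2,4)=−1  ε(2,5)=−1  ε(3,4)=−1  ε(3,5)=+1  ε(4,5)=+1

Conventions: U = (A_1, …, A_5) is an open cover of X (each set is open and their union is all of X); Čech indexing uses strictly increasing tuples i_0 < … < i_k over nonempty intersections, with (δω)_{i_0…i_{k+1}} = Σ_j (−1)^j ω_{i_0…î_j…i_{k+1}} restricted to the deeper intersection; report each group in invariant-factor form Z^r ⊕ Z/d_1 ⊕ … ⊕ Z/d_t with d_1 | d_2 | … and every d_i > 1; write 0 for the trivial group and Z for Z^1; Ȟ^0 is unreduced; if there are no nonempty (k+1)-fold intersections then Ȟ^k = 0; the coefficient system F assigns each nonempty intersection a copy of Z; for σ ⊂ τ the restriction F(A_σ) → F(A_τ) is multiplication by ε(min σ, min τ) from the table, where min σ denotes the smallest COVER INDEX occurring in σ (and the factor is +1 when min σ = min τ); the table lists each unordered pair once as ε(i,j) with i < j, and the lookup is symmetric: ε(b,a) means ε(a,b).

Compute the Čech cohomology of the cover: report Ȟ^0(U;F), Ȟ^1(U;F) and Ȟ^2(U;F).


cover nerve:
  A12={q1} A13={q2,q9} A14={q4} A15={q6} A23={q5} A45={q3,q8}
C dims 5,6; δ0: rk 5, SNF 1^4·2
Ȟ^0: (5−5)−0=0 ⇒ 0
Ȟ^1: (6−0)−5=1 plus torsion [2] ⇒ Z ⊕ Z/2
Ȟ^2: (0−0)−0=0 ⇒ 0

Ȟ^0 = 0,  Ȟ^1 = Z ⊕ Z/2,  Ȟ^2 = 0


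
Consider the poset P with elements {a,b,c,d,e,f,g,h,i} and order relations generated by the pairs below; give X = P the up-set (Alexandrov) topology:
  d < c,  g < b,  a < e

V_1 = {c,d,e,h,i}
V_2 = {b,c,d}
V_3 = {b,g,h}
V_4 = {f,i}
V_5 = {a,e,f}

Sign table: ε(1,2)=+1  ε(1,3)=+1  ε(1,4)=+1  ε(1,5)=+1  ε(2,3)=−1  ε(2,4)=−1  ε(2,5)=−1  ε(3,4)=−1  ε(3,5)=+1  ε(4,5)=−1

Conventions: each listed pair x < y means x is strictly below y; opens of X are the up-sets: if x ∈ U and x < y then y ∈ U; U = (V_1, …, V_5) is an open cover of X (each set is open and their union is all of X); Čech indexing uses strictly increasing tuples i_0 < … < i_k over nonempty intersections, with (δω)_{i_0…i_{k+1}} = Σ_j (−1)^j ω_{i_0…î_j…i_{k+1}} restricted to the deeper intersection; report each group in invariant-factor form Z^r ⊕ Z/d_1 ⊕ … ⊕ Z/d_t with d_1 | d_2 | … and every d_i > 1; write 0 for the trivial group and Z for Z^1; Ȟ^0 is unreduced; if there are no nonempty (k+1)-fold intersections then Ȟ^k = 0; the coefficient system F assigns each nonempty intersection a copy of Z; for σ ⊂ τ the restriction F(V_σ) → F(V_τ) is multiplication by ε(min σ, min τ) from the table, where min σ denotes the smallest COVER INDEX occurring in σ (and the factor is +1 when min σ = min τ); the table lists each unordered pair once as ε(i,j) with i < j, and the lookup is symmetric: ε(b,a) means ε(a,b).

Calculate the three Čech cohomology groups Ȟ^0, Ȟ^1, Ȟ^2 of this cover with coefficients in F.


intersection data:
  V12={c,d} V13={h} V14={i} V15={e} V23={b} V45={f}
C dims 5,6; δ0: rk 5, SNF 1^4·2
Ȟ^0 = (5 − 5) − 0 = 0, so Ȟ^0 ≅ 0
Ȟ^1 = (6 − 0) − 5 = 1 plus torsion [2], so Ȟ^1 ≅ Z ⊕ Z/2
Ȟ^2 = (0 − 0) − 0 = 0, so Ȟ^2 ≅ 0

Ȟ^0 = 0,  Ȟ^1 = Z ⊕ Z/2,  Ȟ^2 = 0


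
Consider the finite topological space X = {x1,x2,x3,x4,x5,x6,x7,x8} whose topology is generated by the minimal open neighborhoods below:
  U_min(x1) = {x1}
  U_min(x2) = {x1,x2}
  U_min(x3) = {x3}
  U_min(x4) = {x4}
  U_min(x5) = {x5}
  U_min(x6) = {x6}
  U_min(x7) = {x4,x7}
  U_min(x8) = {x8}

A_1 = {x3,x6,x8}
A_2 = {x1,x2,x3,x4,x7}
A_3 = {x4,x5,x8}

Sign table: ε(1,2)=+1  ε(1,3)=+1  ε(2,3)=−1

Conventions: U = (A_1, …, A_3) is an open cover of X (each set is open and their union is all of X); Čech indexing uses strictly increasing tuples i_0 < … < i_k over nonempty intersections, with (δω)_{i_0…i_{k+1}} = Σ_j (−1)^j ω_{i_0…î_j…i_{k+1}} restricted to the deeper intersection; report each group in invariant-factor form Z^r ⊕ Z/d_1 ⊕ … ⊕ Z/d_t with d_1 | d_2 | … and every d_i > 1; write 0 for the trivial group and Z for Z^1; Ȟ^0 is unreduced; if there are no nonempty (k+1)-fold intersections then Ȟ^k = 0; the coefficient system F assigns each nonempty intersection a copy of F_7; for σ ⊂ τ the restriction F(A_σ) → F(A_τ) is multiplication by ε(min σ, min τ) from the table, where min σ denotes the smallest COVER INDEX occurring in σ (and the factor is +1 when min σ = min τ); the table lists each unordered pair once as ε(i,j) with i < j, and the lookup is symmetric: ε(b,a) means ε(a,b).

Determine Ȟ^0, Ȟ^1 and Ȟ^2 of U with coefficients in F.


intersection data:
  A12={x3} A13={x8} A23={x4}
C dims 3,3; δ0: rk_F7 3
Ȟ^0 = (3 − 3) − 0 = 0, so Ȟ^0 ≅ 0
Ȟ^1 = (3 − 0) − 3 = 0, so Ȟ^1 ≅ 0
Ȟ^2 = (0 − 0) − 0 = 0, so Ȟ^2 ≅ 0

Ȟ^0 = 0, Ȟ^1 = 0, Ȟ^2 = 0


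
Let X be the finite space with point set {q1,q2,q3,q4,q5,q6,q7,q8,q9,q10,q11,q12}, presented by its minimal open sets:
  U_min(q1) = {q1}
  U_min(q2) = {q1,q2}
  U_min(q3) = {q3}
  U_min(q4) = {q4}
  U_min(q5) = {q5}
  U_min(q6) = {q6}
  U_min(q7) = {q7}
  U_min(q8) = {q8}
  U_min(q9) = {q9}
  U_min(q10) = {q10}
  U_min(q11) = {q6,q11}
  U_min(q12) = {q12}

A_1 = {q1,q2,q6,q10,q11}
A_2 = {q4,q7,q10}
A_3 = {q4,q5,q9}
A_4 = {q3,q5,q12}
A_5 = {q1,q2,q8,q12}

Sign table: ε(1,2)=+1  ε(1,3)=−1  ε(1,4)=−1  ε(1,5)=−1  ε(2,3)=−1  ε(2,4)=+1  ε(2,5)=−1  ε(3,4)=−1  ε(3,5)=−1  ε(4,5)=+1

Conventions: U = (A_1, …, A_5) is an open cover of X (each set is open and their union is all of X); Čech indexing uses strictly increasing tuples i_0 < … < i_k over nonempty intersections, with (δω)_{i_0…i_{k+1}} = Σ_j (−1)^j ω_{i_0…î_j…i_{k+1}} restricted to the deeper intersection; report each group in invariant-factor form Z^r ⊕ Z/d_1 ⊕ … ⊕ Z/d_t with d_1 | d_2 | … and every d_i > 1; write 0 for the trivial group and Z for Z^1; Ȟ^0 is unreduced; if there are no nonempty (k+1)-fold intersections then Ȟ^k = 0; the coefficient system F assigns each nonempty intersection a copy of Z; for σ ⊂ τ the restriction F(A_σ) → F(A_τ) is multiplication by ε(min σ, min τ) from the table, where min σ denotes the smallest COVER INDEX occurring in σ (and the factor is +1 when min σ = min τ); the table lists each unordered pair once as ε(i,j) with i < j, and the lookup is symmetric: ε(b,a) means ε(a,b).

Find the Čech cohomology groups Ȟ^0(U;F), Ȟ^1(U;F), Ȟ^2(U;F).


intersection data:
  A12={q10} A15={q1,q2} A23={q4} A34={q5} A45={q12}
C dims 5,5; δ0: rk 5, SNF 1^4·2
Ȟ^0 = (5 − 5) − 0 = 0, so Ȟ^0 ≅ 0
Ȟ^1 = (5 − 0) − 5 = 0 plus torsion [2], so Ȟ^1 ≅ Z/2
Ȟ^2 = (0 − 0) − 0 = 0, so Ȟ^2 ≅ 0

Ȟ^0 ≅ 0; Ȟ^1 ≅ Z/2; Ȟ^2 ≅ 0


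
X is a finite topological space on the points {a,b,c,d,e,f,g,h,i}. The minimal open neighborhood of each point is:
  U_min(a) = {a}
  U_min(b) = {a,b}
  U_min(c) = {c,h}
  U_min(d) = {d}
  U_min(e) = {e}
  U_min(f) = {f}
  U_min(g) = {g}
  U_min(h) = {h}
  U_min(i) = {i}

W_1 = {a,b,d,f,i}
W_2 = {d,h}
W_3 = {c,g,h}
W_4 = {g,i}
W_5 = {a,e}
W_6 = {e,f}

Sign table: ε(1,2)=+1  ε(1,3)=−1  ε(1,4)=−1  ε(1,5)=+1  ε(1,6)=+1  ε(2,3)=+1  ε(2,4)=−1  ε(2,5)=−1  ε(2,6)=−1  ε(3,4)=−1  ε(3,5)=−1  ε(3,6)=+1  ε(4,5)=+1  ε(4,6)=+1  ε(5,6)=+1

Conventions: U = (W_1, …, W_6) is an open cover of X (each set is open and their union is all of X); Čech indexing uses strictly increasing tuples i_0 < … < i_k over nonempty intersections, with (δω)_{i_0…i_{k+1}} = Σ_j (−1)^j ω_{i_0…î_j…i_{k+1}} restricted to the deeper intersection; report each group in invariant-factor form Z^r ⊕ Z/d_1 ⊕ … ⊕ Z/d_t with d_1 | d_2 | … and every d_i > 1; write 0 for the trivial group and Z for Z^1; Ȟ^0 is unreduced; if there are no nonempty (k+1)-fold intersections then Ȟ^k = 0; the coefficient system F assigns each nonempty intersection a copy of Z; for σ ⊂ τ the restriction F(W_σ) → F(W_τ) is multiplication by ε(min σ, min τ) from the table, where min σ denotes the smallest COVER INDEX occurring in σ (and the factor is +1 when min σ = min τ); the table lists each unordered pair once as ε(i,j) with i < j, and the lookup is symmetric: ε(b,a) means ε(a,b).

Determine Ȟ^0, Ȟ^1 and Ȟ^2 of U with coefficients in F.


cover nerve:
  W12={d} W14={i} W15={a} W16={f} W23={h} W34={g} W56={e}
C dims 6,7; δ0: rk 5, SNF 1^5
Ȟ^0: (6−5)−0=1 ⇒ Z
Ȟ^1: (7−0)−5=2 ⇒ Z^2
Ȟ^2: (0−0)−0=0 ⇒ 0

Ȟ^0 = Z,  Ȟ^1 = Z^2,  Ȟ^2 = 0


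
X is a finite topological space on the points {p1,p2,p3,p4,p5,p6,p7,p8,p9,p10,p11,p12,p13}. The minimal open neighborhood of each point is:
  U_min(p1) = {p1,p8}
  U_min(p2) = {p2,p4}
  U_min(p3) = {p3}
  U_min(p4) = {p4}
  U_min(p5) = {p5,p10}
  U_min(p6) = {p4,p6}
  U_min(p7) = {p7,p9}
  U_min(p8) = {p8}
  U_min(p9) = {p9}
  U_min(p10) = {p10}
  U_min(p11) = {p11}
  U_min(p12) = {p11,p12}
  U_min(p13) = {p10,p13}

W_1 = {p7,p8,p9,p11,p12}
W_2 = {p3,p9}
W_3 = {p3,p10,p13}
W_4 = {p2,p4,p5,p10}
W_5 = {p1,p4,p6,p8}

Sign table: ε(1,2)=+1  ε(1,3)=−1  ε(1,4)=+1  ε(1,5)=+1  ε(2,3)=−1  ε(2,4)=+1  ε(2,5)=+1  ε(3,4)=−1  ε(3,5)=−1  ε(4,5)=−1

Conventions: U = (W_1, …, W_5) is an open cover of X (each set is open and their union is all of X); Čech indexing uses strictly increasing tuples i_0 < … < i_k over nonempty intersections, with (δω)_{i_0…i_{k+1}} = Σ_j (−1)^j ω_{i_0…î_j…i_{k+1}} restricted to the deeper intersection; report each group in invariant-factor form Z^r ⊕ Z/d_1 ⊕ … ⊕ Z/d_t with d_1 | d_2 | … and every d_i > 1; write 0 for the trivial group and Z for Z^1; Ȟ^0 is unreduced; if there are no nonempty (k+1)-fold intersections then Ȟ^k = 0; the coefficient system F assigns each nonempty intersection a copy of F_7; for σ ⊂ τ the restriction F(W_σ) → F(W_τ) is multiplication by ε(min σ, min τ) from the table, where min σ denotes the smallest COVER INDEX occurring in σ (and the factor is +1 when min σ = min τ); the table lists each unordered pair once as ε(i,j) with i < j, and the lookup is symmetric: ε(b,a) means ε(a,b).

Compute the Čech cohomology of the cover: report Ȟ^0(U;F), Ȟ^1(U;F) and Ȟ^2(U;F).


Ȟ^0 ≅ 0; Ȟ^1 ≅ 0; Ȟ^2 ≅ 0

nonempty intersections:
  W12={p9} W15={p8} W23={p3} W34={p10} W45={p4}
C dims 5,5; δ0: rk_F7 5
Ȟ^0: (5−5)−0=0 ⇒ 0
Ȟ^1: (5−0)−5=0 ⇒ 0
Ȟ^2: (0−0)−0=0 ⇒ 0


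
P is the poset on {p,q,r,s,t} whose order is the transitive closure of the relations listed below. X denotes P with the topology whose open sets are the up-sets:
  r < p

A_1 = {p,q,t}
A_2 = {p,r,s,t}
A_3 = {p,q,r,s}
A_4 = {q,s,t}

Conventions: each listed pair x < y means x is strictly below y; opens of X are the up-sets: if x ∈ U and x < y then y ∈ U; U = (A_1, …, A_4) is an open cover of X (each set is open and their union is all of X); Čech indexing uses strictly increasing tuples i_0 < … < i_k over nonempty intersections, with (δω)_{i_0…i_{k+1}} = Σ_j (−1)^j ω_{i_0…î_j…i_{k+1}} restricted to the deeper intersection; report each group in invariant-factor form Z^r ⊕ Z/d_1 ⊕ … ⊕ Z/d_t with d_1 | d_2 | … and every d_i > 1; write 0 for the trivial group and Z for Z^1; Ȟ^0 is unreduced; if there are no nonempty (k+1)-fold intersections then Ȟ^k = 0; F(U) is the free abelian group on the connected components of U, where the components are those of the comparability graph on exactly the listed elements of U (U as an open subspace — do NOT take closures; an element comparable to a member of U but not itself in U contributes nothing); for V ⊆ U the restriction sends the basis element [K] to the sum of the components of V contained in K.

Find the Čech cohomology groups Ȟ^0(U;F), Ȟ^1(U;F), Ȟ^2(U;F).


nerve simplices:
  A12={p,t} A13={p,q} A14={q,t} A23={p,r,s} A24={s,t} A34={q,s}
  A123={p} A124={t} A134={q} A234={s}
components per intersection:
  A1: {p} {q} {t}
  A2: {p,r} {s} {t}
  A3: {p,r} {q} {s}
  A4: {q} {s} {t}
  A12: {p} {t}
  A13: {p} {q}
  A14: {q} {t}
  A23: {p,r} {s}
  A24: {s} {t}
  A34: {q} {s}
  A123: {p}
  A124: {t}
  A134: {q}
  A234: {s}
C dims 12,12,4; δ0: rk 8, SNF 1^8; δ1: rk 4, SNF 1^4
degree 0: 12−8−0 = 4 → Ȟ^0 ≅ Z^4
degree 1: 12−4−8 = 0 → Ȟ^1 ≅ 0
degree 2: 4−0−4 = 0 → Ȟ^2 ≅ 0

Ȟ^0 = Z^4,  Ȟ^1 = 0,  Ȟ^2 = 0


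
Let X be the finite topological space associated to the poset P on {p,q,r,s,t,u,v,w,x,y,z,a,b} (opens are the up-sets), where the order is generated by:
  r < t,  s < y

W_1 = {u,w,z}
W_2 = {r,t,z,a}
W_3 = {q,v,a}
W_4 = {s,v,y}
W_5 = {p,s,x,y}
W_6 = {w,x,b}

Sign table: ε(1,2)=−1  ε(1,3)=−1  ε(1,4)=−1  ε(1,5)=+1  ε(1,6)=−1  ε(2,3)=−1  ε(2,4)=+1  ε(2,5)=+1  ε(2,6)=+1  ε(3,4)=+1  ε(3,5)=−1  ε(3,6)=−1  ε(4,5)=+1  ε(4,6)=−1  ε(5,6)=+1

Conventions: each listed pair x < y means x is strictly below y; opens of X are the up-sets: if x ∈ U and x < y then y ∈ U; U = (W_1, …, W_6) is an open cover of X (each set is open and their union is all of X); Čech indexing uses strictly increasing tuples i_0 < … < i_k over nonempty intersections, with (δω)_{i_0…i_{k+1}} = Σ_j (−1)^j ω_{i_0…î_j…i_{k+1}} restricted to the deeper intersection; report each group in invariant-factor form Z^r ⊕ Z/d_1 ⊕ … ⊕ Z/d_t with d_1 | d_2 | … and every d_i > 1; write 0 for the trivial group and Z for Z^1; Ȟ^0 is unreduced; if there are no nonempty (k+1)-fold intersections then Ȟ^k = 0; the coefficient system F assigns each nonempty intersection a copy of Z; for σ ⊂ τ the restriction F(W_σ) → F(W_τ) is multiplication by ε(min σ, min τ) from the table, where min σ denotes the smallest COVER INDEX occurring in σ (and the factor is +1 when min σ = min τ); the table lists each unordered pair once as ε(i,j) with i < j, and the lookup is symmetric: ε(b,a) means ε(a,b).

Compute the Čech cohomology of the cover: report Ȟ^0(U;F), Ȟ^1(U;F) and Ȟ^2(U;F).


Ȟ^0 ≅ 0; Ȟ^1 ≅ Z/2; Ȟ^2 ≅ 0

intersection data:
  W12={z} W16={w} W23={a} W34={v} W45={s,y} W56={x}
C dims 6,6; δ0: rk 6, SNF 1^5·2
Ȟ^0 = (6 − 6) − 0 = 0, so Ȟ^0 ≅ 0
Ȟ^1 = (6 − 0) − 6 = 0 plus torsion [2], so Ȟ^1 ≅ Z/2
Ȟ^2 = (0 − 0) − 0 = 0, so Ȟ^2 ≅ 0


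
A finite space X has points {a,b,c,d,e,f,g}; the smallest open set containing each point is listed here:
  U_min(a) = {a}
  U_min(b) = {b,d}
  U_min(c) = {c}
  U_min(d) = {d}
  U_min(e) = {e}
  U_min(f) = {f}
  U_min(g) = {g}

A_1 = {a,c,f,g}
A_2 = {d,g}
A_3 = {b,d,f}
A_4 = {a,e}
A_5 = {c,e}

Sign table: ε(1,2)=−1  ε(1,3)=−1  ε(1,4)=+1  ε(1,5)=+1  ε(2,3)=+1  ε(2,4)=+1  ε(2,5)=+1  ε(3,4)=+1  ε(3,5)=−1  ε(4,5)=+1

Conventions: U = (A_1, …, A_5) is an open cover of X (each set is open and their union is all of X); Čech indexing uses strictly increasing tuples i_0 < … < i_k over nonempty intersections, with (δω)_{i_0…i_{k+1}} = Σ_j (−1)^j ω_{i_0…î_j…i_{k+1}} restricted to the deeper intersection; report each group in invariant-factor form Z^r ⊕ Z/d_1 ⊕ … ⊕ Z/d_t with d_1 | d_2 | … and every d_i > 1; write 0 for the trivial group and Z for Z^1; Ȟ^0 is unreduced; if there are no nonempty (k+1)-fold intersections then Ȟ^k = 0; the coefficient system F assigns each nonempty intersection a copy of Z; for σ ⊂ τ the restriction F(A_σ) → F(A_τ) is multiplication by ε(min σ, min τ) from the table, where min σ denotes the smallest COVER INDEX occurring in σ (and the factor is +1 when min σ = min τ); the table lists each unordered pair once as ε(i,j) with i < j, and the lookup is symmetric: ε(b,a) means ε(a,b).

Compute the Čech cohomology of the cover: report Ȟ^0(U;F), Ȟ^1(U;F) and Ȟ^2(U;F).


nerve of the cover:
  A12={g} A13={f} A14={a} A15={c} A23={d} A45={e}
C dims 5,6; δ0: rk 4, SNF 1^4
Ȟ^0 = (5 − 4) − 0 = 1, so Ȟ^0 ≅ Z
Ȟ^1 = (6 − 0) − 4 = 2, so Ȟ^1 ≅ Z^2
Ȟ^2 = (0 − 0) − 0 = 0, so Ȟ^2 ≅ 0

Ȟ^0 = Z, Ȟ^1 = Z^2 and Ȟ^2 = 0


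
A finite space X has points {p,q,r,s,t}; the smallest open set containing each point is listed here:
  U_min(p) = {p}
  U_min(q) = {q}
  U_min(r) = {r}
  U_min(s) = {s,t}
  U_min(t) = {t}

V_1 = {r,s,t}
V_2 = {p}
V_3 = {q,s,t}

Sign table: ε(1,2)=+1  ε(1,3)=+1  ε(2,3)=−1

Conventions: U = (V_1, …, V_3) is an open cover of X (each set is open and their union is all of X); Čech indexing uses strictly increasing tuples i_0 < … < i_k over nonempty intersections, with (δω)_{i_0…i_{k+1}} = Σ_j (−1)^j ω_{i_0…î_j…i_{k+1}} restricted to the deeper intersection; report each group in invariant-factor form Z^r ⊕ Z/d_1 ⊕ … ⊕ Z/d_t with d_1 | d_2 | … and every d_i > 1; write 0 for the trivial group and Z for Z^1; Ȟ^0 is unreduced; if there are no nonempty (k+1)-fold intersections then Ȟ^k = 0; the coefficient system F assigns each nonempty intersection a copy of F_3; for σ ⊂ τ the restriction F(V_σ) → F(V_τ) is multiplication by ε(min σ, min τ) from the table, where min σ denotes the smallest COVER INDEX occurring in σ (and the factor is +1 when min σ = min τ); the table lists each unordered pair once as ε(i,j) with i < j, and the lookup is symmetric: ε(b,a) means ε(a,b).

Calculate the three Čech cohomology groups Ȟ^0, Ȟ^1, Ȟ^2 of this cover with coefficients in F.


nonempty overlaps:
  V13={s,t}
C dims 3,1; δ0: rk_F3 1
degree 0: 3−1−0 = 2 → Ȟ^0 ≅ Z/3 ⊕ Z/3
degree 1: 1−0−1 = 0 → Ȟ^1 ≅ 0
degree 2: 0−0−0 = 0 → Ȟ^2 ≅ 0

Ȟ^0(U;F) ≅ Z/3 ⊕ Z/3, Ȟ^1(U;F) ≅ 0 and Ȟ^2(U;F) ≅ 0


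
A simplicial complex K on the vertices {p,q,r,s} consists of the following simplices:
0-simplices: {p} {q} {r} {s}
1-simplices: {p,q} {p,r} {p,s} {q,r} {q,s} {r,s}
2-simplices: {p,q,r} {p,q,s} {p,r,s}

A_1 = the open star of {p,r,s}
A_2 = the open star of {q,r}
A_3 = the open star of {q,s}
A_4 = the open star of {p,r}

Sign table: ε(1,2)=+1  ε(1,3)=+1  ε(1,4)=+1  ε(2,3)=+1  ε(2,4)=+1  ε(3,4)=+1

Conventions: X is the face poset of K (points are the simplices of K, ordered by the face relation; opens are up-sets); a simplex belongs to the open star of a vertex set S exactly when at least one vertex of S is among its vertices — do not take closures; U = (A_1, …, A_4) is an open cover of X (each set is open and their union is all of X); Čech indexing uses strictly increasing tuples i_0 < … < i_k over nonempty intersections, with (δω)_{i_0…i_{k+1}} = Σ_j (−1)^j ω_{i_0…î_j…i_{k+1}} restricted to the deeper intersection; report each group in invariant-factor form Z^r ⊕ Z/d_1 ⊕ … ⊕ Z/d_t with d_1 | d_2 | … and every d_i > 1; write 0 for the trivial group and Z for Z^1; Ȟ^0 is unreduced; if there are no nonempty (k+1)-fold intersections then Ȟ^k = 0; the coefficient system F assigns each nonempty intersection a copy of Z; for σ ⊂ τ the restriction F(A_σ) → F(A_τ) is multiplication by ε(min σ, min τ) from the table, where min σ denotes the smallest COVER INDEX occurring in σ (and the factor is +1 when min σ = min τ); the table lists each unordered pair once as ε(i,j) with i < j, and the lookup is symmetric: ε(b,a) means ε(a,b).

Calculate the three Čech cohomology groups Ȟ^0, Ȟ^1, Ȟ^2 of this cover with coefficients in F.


Ȟ^0 ≅ Z,  Ȟ^1 ≅ 0,  Ȟ^2 ≅ 0

nonempty intersections:
  A1={{p},{r},{s},{p,q},{p,r},{p,s},{q,r},{q,s},{r,s},{p,q,r},{p,q,s},{p,r,s}} A2={{q},{r},{p,q},{p,r},{q,r},{q,s},{r,s},{p,q,r},{p,q,s},{p,r,s}} A3={{q},{s},{p,q},{p,s},{q,r},{q,s},{r,s},{p,q,r},{p,q,s},{p,r,s}} A4={{p},{r},{p,q},{p,r},{p,s},{q,r},{r,s},{p,q,r},{p,q,s},{p,r,s}}
  A12={{r},{p,q},{p,r},{q,r},{q,s},{r,s},{p,q,r},{p,q,s},{p,r,s}} A13={{s},{p,q},{p,s},{q,r},{q,s},{r,s},{p,q,r},{p,q,s},{p,r,s}} A14={{p},{r},{p,q},{p,r},{p,s},{q,r},{r,s},{p,q,r},{p,q,s},{p,r,s}} A23={{q},{p,q},{q,r},{q,s},{r,s},{p,q,r},{p,q,s},{p,r,s}} A24={{r},{p,q},{p,r},{q,r},{r,s},{p,q,r},{p,q,s},{p,r,s}} A34={{p,q},{p,s},{q,r},{r,s},{p,q,r},{p,q,s},{p,r,s}}
  A123={{p,q},{q,r},{q,s},{r,s},{p,q,r},{p,q,s},{p,r,s}} A124={{r},{p,q},{p,r},{q,r},{r,s},{p,q,r},{p,q,s},{p,r,s}} A134={{p,q},{p,s},{q,r},{r,s},{p,q,r},{p,q,s},{p,r,s}} A234={{p,q},{q,r},{r,s},{p,q,r},{p,q,s},{p,r,s}}
  A1234={{p,q},{q,r},{r,s},{p,q,r},{p,q,s},{p,r,s}}
C dims 4,6,4,1; δ0: rk 3, SNF 1^3; δ1: rk 3, SNF 1^3; δ2: rk 1, SNF 1^1
Ȟ^0: (4−3)−0=1 ⇒ Z
Ȟ^1: (6−3)−3=0 ⇒ 0
Ȟ^2: (4−1)−3=0 ⇒ 0


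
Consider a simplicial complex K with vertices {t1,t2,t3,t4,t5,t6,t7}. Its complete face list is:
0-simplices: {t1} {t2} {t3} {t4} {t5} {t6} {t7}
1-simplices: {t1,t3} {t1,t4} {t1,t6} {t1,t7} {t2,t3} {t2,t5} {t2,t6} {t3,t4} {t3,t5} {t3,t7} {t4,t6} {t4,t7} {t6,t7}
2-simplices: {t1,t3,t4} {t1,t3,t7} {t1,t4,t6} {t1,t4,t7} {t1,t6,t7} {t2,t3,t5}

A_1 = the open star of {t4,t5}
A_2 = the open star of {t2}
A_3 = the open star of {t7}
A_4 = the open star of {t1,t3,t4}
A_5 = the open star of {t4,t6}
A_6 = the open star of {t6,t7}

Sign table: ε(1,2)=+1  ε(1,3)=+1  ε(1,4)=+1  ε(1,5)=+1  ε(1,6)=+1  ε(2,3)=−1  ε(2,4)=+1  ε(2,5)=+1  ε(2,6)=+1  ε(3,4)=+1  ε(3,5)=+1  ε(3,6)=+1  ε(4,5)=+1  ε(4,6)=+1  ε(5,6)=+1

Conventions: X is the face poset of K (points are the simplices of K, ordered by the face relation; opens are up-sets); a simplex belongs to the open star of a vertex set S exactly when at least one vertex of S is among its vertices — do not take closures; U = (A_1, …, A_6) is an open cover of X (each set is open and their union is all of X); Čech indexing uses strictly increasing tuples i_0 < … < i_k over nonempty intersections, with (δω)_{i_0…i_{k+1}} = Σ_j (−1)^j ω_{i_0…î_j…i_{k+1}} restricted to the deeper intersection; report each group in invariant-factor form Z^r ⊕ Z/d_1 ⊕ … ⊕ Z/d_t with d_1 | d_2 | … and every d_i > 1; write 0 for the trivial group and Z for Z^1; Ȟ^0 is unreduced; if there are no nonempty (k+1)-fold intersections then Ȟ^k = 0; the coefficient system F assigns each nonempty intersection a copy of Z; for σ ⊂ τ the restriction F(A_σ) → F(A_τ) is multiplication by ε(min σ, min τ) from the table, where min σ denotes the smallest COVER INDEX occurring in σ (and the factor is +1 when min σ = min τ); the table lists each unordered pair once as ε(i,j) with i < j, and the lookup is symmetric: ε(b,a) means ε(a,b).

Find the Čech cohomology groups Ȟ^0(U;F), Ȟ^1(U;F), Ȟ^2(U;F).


intersection data:
  A1={{t4},{t5},{t1,t4},{t2,t5},{t3,t4},{t3,t5},{t4,t6},{t4,t7},{t1,t3,t4},{t1,t4,t6},{t1,t4,t7},{t2,t3,t5}} A2={{t2},{t2,t3},{t2,t5},{t2,t6},{t2,t3,t5}} A3={{t7},{t1,t7},{t3,t7},{t4,t7},{t6,t7},{t1,t3,t7},{t1,t4,t7},{t1,t6,t7}} A4={{t1},{t3},{t4},{t1,t3},{t1,t4},{t1,t6},{t1,t7},{t2,t3},{t3,t4},{t3,t5},{t3,t7},{t4,t6},{t4,t7},{t1,t3,t4},{t1,t3,t7},{t1,t4,t6},{t1,t4,t7},{t1,t6,t7},{t2,t3,t5}} A5={{t4},{t6},{t1,t4},{t1,t6},{t2,t6},{t3,t4},{t4,t6},{t4,t7},{t6,t7},{t1,t3,t4},{t1,t4,t6},{t1,t4,t7},{t1,t6,t7}} A6={{t6},{t7},{t1,t6},{t1,t7},{t2,t6},{t3,t7},{t4,t6},{t4,t7},{t6,t7},{t1,t3,t7},{t1,t4,t6},{t1,t4,t7},{t1,t6,t7}}
  A12={{t2,t5},{t2,t3,t5}} A13={{t4,t7},{t1,t4,t7}} A14={{t4},{t1,t4},{t3,t4},{t3,t5},{t4,t6},{t4,t7},{t1,t3,t4},{t1,t4,t6},{t1,t4,t7},{t2,t3,t5}} A15={{t4},{t1,t4},{t3,t4},{t4,t6},{t4,t7},{t1,t3,t4},{t1,t4,t6},{t1,t4,t7}} A16={{t4,t6},{t4,t7},{t1,t4,t6},{t1,t4,t7}} A24={{t2,t3},{t2,t3,t5}} A25={{t2,t6}} A26={{t2,t6}} A34={{t1,t7},{t3,t7},{t4,t7},{t1,t3,t7},{t1,t4,t7},{t1,t6,t7}} A35={{t4,t7},{t6,t7},{t1,t4,t7},{t1,t6,t7}} A36={{t7},{t1,t7},{t3,t7},{t4,t7},{t6,t7},{t1,t3,t7},{t1,t4,t7},{t1,t6,t7}} A45={{t4},{t1,t4},{t1,t6},{t3,t4},{t4,t6},{t4,t7},{t1,t3,t4},{t1,t4,t6},{t1,t4,t7},{t1,t6,t7}} A46={{t1,t6},{t1,t7},{t3,t7},{t4,t6},{t4,t7},{t1,t3,t7},{t1,t4,t6},{t1,t4,t7},{t1,t6,t7}} A56={{t6},{t1,t6},{t2,t6},{t4,t6},{t4,t7},{t6,t7},{t1,t4,t6},{t1,t4,t7},{t1,t6,t7}}
  A124={{t2,t3,t5}} A134={{t4,t7},{t1,t4,t7}} A135={{t4,t7},{t1,t4,t7}} A136={{t4,t7},{t1,t4,t7}} A145={{t4},{t1,t4},{t3,t4},{t4,t6},{t4,t7},{t1,t3,t4},{t1,t4,t6},{t1,t4,t7}} A146={{t4,t6},{t4,t7},{t1,t4,t6},{t1,t4,t7}} A156={{t4,t6},{t4,t7},{t1,t4,t6},{t1,t4,t7}} A256={{t2,t6}} A345={{t4,t7},{t1,t4,t7},{t1,t6,t7}} A346={{t1,t7},{t3,t7},{t4,t7},{t1,t3,t7},{t1,t4,t7},{t1,t6,t7}} A356={{t4,t7},{t6,t7},{t1,t4,t7},{t1,t6,t7}} A456={{t1,t6},{t4,t6},{t4,t7},{t1,t4,t6},{t1,t4,t7},{t1,t6,t7}}
  A1345={{t4,t7},{t1,t4,t7}} A1346={{t4,t7},{t1,t4,t7}} A1356={{t4,t7},{t1,t4,t7}} A1456={{t4,t6},{t4,t7},{t1,t4,t6},{t1,t4,t7}} A3456={{t4,t7},{t1,t4,t7},{t1,t6,t7}}
  A13456={{t4,t7},{t1,t4,t7}}
C dims 6,14,12,5; δ0: rk 5, SNF 1^5; δ1: rk 8, SNF 1^8; δ2: rk 4, SNF 1^4
Ȟ^0 = (6 − 5) − 0 = 1, so Ȟ^0 ≅ Z
Ȟ^1 = (14 − 8) − 5 = 1, so Ȟ^1 ≅ Z
Ȟ^2 = (12 − 4) − 8 = 0, so Ȟ^2 ≅ 0

Ȟ^0 ≅ Z; Ȟ^1 ≅ Z; Ȟ^2 ≅ 0


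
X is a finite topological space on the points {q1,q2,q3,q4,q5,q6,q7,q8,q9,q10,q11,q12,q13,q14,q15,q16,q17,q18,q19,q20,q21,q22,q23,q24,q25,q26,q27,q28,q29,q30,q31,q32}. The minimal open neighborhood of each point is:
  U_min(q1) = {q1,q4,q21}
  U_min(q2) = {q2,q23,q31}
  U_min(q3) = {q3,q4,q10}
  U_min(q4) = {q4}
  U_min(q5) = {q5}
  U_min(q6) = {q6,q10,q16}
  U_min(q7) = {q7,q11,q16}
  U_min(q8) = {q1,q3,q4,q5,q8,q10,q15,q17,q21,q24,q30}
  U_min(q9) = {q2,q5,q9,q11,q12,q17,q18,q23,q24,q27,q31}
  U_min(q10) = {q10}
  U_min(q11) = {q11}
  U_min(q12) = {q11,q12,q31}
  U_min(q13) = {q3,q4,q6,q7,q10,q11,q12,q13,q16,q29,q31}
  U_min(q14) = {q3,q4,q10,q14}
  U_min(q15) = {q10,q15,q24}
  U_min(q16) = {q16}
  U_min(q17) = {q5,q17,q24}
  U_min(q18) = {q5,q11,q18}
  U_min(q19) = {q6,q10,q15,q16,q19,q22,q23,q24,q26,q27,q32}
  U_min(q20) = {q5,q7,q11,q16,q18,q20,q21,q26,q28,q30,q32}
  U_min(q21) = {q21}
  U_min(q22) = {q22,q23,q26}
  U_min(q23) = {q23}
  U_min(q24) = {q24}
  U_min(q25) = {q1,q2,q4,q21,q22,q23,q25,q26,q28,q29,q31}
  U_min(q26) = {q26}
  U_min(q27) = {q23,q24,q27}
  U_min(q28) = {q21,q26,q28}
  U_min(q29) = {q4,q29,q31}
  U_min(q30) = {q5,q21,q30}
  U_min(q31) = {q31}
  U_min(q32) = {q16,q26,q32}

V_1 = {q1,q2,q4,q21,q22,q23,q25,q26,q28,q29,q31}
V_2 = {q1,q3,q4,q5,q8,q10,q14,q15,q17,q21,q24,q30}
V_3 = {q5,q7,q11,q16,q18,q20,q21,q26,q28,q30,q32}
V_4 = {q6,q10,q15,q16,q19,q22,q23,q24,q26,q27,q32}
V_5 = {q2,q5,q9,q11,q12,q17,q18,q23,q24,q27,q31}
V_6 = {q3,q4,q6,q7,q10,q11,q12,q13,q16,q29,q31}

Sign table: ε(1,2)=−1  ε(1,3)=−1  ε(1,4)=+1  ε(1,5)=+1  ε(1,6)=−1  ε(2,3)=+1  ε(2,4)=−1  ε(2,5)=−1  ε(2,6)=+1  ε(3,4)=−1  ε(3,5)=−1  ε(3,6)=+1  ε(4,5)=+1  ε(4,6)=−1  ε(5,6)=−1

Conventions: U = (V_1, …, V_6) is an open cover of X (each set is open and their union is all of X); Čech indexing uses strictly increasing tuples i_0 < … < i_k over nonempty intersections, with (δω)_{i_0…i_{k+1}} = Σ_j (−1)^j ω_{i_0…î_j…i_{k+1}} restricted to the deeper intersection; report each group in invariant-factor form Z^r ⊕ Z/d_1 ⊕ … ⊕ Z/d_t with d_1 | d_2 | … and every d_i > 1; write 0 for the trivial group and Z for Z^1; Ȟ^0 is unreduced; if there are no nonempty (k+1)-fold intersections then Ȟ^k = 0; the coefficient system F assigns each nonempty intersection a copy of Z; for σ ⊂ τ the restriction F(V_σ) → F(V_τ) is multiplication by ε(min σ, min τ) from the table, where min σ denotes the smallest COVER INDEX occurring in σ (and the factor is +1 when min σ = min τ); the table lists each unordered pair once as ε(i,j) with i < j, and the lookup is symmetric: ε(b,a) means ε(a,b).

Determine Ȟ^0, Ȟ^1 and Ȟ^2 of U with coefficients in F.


Ȟ^0 ≅ Z,  Ȟ^1 ≅ 0,  Ȟ^2 ≅ Z/2

nerve simplices:
  V12={q1,q4,q21} V13={q21,q26,q28} V14={q22,q23,q26} V15={q2,q23,q31} V16={q4,q29,q31} V23={q5,q21,q30} V24={q10,q15,q24} V25={q5,q17,q24} V26={q3,q4,q10} V34={q16,q26,q32} V35={q5,q11,q18} V36={q7,q11,q16} V45={q23,q24,q27} V46={q6,q10,q16} V56={q11,q12,q31}
  V123={q21} V126={q4} V134={q26} V145={q23} V156={q31} V235={q5} V245={q24} V246={q10} V346={q16} V356={q11}
C dims 6,15,10; δ0: rk 5, SNF 1^5; δ1: rk 10, SNF 1^9·2
degree 0: 6−5−0 = 1 → Ȟ^0 ≅ Z
degree 1: 15−10−5 = 0 → Ȟ^1 ≅ 0
degree 2: 10−0−10 = 0 plus torsion [2] → Ȟ^2 ≅ Z/2
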